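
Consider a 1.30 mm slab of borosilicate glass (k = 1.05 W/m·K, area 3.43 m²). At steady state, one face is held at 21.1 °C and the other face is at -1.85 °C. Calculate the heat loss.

Q = kA·ΔT/L = 1.05 × 3.43 × |21.1 °C − -1.85 °C| / 0.00130 = 63600 W

Q = 63.6 kW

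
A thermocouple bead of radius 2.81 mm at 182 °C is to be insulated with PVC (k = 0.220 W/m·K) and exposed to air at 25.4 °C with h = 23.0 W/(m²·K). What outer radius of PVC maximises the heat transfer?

For a sphere, r_cr = 2k_ins/h = 2·0.220/23.0 = 0.0191 m = 1.91 cm

r_cr = 1.91 cm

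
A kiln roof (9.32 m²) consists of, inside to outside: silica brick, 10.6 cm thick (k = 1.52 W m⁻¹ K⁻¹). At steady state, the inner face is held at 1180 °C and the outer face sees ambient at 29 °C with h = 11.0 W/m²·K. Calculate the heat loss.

Series thermal resistances, inner to outer:
  R_silica brick = L/(kA) = 0.106/(1.52·9.32) = 0.007482 K/W
  R_conv,out = 1/(hA) = 1/(11.0·9.32) = 0.009754 K/W
ΣR = 0.007482 + 0.009754 = 0.01724 K/W
Q = ΔT/ΣR = (1180 °C − 29 °C)/0.01724 = 66800 W

Q = 66.8 kW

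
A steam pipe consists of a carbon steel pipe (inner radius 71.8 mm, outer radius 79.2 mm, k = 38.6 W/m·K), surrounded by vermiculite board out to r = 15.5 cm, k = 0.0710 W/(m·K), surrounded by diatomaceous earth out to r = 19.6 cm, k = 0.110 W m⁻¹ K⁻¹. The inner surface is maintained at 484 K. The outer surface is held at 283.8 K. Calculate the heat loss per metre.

Treat each layer as a resistance in series:
  R'_carbon steel = ln(0.0792/0.0718)/(2πk) = 0.09809/(2π·38.6) = 4.045×10^-4 m·K/W
  R'_vermiculite board = ln(0.155/0.0792)/(2πk) = 0.6714/(2π·0.0710) = 1.505 m·K/W
  R'_diatomaceous earth = ln(0.196/0.155)/(2πk) = 0.2347/(2π·0.110) = 0.3396 m·K/W
ΣR = 4.045×10^-4 + 1.505 + 0.3396 = 1.845 m·K/W
Q' = ΔT/ΣR = (484 K − 283.8 K)/1.845 = 109 W/m

Q' = 109 W/m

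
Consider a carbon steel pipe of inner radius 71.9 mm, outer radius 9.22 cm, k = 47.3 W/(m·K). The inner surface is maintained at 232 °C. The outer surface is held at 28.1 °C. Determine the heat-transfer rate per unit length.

Q' = 2.44×10^5 W/m

Q' = 2πk·ΔT/ln(r₂/r₁) = 2π × 47.3 × 203.9 / ln(0.0922/0.0719) = 2.44×10^5 W/m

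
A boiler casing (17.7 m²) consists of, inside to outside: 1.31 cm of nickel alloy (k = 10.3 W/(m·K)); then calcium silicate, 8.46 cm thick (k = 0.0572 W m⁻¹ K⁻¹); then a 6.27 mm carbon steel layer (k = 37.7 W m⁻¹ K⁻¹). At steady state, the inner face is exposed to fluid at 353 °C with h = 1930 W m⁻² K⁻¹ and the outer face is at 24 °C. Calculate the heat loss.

Q = 3.93 kW

Series thermal resistances, inner to outer:
  R_conv,in = 1/(hA) = 1/(1930·17.7) = 2.927×10^-5 K/W
  R_nickel alloy = L/(kA) = 0.0131/(10.3·17.7) = 7.186×10^-5 K/W
  R_calcium silicate = L/(kA) = 0.0846/(0.0572·17.7) = 0.08356 K/W
  R_carbon steel = L/(kA) = 0.00627/(37.7·17.7) = 9.396×10^-6 K/W
ΣR = 2.927×10^-5 + 7.186×10^-5 + 0.08356 + 9.396×10^-6 = 0.08367 K/W
Q = ΔT/ΣR = (353 °C − 24 °C)/0.08367 = 3930 W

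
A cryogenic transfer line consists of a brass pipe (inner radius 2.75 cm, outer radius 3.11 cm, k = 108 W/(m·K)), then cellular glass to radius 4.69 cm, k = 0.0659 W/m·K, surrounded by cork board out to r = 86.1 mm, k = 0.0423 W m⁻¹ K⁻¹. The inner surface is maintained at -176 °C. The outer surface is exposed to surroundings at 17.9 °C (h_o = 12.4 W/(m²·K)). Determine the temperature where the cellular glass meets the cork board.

T = -120 °C

Series thermal resistances, inner to outer:
  R'_brass = ln(0.0311/0.0275)/(2πk) = 0.1230/(2π·108) = 1.813×10^-4 m·K/W
  R'_cellular glass = ln(0.0469/0.0311)/(2πk) = 0.4108/(2π·0.0659) = 0.9921 m·K/W
  R'_cork board = ln(0.0861/0.0469)/(2πk) = 0.6075/(2π·0.0423) = 2.286 m·K/W
  R'_conv,out = 1/(2πr h) = 1/(2π·0.0861·12.4) = 0.1491 m·K/W
ΣR = 1.813×10^-4 + 0.9921 + 2.286 + 0.1491 = 3.427 m·K/W
Q' = ΔT/ΣR = (-176 °C − 17.9 °C)/3.427 = -56.58 W/m
From the inner boundary to the cellular glass/cork board interface, ΣR_partial = 0.9923 m·K/W.
T_interface = T_in − Q'·ΣR_partial = -176 °C − (-56.58)(0.9923) = -120 °C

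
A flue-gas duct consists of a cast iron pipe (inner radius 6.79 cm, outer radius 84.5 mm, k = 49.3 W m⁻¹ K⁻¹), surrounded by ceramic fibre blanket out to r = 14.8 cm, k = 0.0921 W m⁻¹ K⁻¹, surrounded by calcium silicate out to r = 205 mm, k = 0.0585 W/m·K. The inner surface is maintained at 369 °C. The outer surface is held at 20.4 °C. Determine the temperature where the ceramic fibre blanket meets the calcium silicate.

T = 187 °C

Series thermal resistances, inner to outer:
  R'_cast iron = ln(0.0845/0.0679)/(2πk) = 0.2187/(2π·49.3) = 7.061×10^-4 m·K/W
  R'_ceramic fibre blanket = ln(0.148/0.0845)/(2πk) = 0.5605/(2π·0.0921) = 0.9685 m·K/W
  R'_calcium silicate = ln(0.205/0.148)/(2πk) = 0.3258/(2π·0.0585) = 0.8864 m·K/W
ΣR = 7.061×10^-4 + 0.9685 + 0.8864 = 1.856 m·K/W
Q' = ΔT/ΣR = (369 °C − 20.4 °C)/1.856 = 187.8 W/m
From the inner boundary to the ceramic fibre blanket/calcium silicate interface, ΣR_partial = 0.9692 m·K/W.
T_interface = T_in − Q'·ΣR_partial = 369 °C − (187.8)(0.9692) = 187 °C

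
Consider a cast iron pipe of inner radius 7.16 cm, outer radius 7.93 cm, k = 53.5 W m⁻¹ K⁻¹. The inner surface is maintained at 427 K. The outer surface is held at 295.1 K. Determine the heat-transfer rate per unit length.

Q' = 4.34×10^5 W/m

Q' = 2πk·ΔT/ln(r₂/r₁) = 2π × 53.5 × 131.9 / ln(0.0793/0.0716) = 4.34×10^5 W/m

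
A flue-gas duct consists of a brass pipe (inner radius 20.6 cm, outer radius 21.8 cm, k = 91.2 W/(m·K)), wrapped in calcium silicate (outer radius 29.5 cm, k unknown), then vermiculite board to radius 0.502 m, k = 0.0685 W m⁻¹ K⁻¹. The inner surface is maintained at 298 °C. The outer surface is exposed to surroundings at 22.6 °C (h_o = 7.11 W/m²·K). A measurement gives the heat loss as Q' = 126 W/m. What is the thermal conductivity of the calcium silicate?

k = 0.0531 W/m·K

ΣR = ΔT/Q' = |298 − 22.6|/126 = 2.186 m·K/W
Known resistances:
  R'_brass = ln(0.218/0.206)/(2πk) = 0.05662/(2π·91.2) = 9.881×10^-5 m·K/W
  R'_vermiculite board = ln(0.502/0.295)/(2πk) = 0.5316/(2π·0.0685) = 1.235 m·K/W
  R'_conv,out = 1/(2πr h) = 1/(2π·0.502·7.11) = 0.04459 m·K/W
R_calcium silicate = ΣR − ΣR_known = 2.186 − 1.280 = 0.9060 m·K/W
ln(r₂/r₁)/(2πk) = 0.9060 ⇒ k = 0.3025/(2π·0.9060) = 0.0531 W/m·K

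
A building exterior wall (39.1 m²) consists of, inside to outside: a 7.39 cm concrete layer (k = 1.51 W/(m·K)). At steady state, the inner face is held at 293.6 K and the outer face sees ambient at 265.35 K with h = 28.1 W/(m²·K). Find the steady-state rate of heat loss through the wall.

Q = 13100 W

Resistance network (inner→outer):
  R_concrete = L/(kA) = 0.0739/(1.51·39.1) = 0.001252 K/W
  R_conv,out = 1/(hA) = 1/(28.1·39.1) = 9.102×10^-4 K/W
ΣR = 0.001252 + 9.102×10^-4 = 0.002162 K/W
Q = ΔT/ΣR = (293.6 K − 265.35 K)/0.002162 = 13100 W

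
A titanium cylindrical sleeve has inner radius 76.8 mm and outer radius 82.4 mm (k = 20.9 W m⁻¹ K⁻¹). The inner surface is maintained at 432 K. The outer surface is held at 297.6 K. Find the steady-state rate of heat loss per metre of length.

Q' = 2πk·ΔT/ln(r₂/r₁) = 2π × 20.9 × 134.4 / ln(0.0824/0.0768) = 2.51×10^5 W/m

Q' = 251 kW/m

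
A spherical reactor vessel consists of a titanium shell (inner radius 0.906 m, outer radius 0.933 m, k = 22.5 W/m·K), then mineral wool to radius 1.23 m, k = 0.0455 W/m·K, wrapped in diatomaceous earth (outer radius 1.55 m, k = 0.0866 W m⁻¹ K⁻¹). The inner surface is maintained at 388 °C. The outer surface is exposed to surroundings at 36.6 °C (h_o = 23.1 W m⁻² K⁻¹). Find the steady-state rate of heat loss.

Series thermal resistances, inner to outer:
  R_titanium = (1/0.906 − 1/0.933)/(4πk) = 0.03194/(4π·22.5) = 1.130×10^-4 K/W
  R_mineral wool = (1/0.933 − 1/1.23)/(4πk) = 0.2588/(4π·0.0455) = 0.4526 K/W
  R_diatomaceous earth = (1/1.23 − 1/1.55)/(4πk) = 0.1678/(4π·0.0866) = 0.1542 K/W
  R_conv,out = 1/(4πr²h) = 1/(4π·1.55²·23.1) = 0.001434 K/W
ΣR = 1.130×10^-4 + 0.4526 + 0.1542 + 0.001434 = 0.6083 K/W
Q = ΔT/ΣR = (388 °C − 36.6 °C)/0.6083 = 578 W

Q = 578 W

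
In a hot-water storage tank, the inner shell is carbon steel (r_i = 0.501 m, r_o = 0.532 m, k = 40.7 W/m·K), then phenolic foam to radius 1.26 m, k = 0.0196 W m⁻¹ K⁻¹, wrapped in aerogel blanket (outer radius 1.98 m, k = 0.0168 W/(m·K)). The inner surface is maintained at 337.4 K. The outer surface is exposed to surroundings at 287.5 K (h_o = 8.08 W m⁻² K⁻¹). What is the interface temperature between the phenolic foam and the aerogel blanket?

Treat each layer as a resistance in series:
  R_carbon steel = (1/0.501 − 1/0.532)/(4πk) = 0.1163/(4π·40.7) = 2.274×10^-4 K/W
  R_phenolic foam = (1/0.532 − 1/1.26)/(4πk) = 1.086/(4π·0.0196) = 4.409 K/W
  R_aerogel blanket = (1/1.26 − 1/1.98)/(4πk) = 0.2886/(4π·0.0168) = 1.367 K/W
  R_conv,out = 1/(4πr²h) = 1/(4π·1.98²·8.08) = 0.002512 K/W
ΣR = 2.274×10^-4 + 4.409 + 1.367 + 0.002512 = 5.779 K/W
Q = ΔT/ΣR = (337.4 K − 287.5 K)/5.779 = 8.635 W
From the inner boundary to the phenolic foam/aerogel blanket interface, ΣR_partial = 4.409 K/W.
T_interface = T_in − Q·ΣR_partial = 337.4 K − (8.635)(4.409) = 299.3 K

T = 299.3 K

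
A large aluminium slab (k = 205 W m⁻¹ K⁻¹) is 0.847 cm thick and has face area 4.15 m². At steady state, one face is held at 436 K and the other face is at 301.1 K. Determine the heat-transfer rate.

Q = kA·ΔT/L = 205 × 4.15 × |436 K − 301.1 K| / 0.00847 = 1.35×10^7 W

Q = 13500 kW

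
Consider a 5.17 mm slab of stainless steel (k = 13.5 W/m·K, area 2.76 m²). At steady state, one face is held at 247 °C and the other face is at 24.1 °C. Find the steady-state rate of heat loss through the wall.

Q = kA·ΔT/L = 13.5 × 2.76 × |247 °C − 24.1 °C| / 0.00517 = 1.61×10^6 W

Q = 1610 kW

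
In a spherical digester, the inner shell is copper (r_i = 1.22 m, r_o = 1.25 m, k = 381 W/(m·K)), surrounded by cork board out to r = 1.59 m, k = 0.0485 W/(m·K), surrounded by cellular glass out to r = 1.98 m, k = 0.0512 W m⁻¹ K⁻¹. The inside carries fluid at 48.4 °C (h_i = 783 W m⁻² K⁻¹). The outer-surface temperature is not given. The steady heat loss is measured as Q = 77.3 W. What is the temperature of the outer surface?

Sum the resistances:
  R_conv,in = 1/(4πr²h) = 1/(4π·1.22²·783) = 6.828×10^-5 K/W
  R_copper = (1/1.22 − 1/1.25)/(4πk) = 0.01967/(4π·381) = 4.109×10^-6 K/W
  R_cork board = (1/1.25 − 1/1.59)/(4πk) = 0.1711/(4π·0.0485) = 0.2807 K/W
  R_cellular glass = (1/1.59 − 1/1.98)/(4πk) = 0.1239/(4π·0.0512) = 0.1925 K/W
ΣR = 0.4733 K/W
ΔT = Q·ΣR = 77.3 × 0.4733 = 36.59 K
Heat flows outward, so T_out = T_in − ΔT = 48.4 − 36.59 = 11.8 °C

T_out = 11.8 °C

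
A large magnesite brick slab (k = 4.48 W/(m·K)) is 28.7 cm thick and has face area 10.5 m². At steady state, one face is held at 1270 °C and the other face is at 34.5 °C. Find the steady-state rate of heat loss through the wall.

Q = kA·ΔT/L = 4.48 × 10.5 × |1270 °C − 34.5 °C| / 0.287 = 2.03×10^5 W

Q = 2.03×10^5 W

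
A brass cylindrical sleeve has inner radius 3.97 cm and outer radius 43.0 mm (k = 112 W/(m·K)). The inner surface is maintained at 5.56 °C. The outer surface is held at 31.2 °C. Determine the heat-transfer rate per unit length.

Q' = 2πk·ΔT/ln(r₂/r₁) = 2π × 112 × 25.64 / ln(0.0430/0.0397) = 2.26×10^5 W/m

Q' = 226 kW/m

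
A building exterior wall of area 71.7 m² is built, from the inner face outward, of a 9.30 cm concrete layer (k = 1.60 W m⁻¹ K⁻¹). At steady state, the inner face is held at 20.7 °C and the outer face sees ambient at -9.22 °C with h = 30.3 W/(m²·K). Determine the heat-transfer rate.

Q = 23.5 kW

Treat each layer as a resistance in series:
  R_concrete = L/(kA) = 0.0930/(1.60·71.7) = 8.107×10^-4 K/W
  R_conv,out = 1/(hA) = 1/(30.3·71.7) = 4.603×10^-4 K/W
ΣR = 8.107×10^-4 + 4.603×10^-4 = 0.001271 K/W
Q = ΔT/ΣR = (20.7 °C − -9.22 °C)/0.001271 = 23500 W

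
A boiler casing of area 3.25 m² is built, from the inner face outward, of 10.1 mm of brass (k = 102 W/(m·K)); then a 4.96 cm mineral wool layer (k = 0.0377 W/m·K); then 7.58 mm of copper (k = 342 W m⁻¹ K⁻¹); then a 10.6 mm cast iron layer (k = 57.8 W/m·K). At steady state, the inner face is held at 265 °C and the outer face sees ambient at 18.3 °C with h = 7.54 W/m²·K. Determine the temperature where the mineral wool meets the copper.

Series thermal resistances, inner to outer:
  R_brass = L/(kA) = 0.0101/(102·3.25) = 3.047×10^-5 K/W
  R_mineral wool = L/(kA) = 0.0496/(0.0377·3.25) = 0.4048 K/W
  R_copper = L/(kA) = 0.00758/(342·3.25) = 6.820×10^-6 K/W
  R_cast iron = L/(kA) = 0.0106/(57.8·3.25) = 5.643×10^-5 K/W
  R_conv,out = 1/(hA) = 1/(7.54·3.25) = 0.04081 K/W
ΣR = 3.047×10^-5 + 0.4048 + 6.820×10^-6 + 5.643×10^-5 + 0.04081 = 0.4457 K/W
Q = ΔT/ΣR = (265 °C − 18.3 °C)/0.4457 = 553.5 W
From the inner boundary to the mineral wool/copper interface, ΣR_partial = 0.4048 K/W.
T_interface = T_in − Q·ΣR_partial = 265 °C − (553.5)(0.4048) = 40.9 °C

T = 40.9 °C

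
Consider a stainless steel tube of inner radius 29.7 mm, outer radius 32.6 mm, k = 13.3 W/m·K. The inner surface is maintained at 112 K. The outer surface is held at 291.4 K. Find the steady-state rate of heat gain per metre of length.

Q' = 2πk·ΔT/ln(r₂/r₁) = 2π × 13.3 × 179.4 / ln(0.0326/0.0297) = 1.61×10^5 W/m

Q' = 161 kW/m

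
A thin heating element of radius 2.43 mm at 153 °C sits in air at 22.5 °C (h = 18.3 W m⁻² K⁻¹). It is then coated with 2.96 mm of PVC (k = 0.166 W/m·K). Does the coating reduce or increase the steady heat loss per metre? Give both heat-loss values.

increases: 36.5 → 54.9 W/m

Critical radius for a cylinder: r_cr = k/h = 0.00907 m = 0.907 cm.
Outer radius after coating: r₂ = 0.00243 + 0.00296 = 0.00539 m.
Since r₁ < r_cr and r₂ ≤ r_cr, the coating moves toward the maximum at r_cr — heat loss rises.
Bare: R = 1/(2πr₁h) = 3.579 m·K/W; Q = 130.5/3.579 = 36.5 W/m.
Coated: R = R_cond + R_conv = 2.377 m·K/W; Q = 130.5/2.377 = 54.9 W/m.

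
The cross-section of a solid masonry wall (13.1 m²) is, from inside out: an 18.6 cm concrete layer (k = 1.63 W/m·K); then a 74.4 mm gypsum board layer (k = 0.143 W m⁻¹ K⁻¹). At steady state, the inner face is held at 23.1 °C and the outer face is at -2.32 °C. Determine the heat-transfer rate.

Series thermal resistances, inner to outer:
  R_concrete = L/(kA) = 0.186/(1.63·13.1) = 0.008711 K/W
  R_gypsum board = L/(kA) = 0.0744/(0.143·13.1) = 0.03972 K/W
ΣR = 0.008711 + 0.03972 = 0.04843 K/W
Q = ΔT/ΣR = (23.1 °C − -2.32 °C)/0.04843 = 525 W

Q = 525 W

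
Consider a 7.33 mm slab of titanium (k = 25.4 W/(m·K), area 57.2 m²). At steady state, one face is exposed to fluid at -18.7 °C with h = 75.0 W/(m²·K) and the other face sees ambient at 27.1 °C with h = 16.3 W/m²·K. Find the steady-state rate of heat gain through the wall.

Q = 34900 W

Series thermal resistances, inner to outer:
  R_conv,in = 1/(hA) = 1/(75.0·57.2) = 2.331×10^-4 K/W
  R_titanium = L/(kA) = 0.00733/(25.4·57.2) = 5.045×10^-6 K/W
  R_conv,out = 1/(hA) = 1/(16.3·57.2) = 0.001073 K/W
ΣR = 2.331×10^-4 + 5.045×10^-6 + 0.001073 = 0.001311 K/W
Q = ΔT/ΣR = (-18.7 °C − 27.1 °C)/0.001311 = -34900 W
(Negative Q ⇒ heat flows inward; heat gain = 34900 W.)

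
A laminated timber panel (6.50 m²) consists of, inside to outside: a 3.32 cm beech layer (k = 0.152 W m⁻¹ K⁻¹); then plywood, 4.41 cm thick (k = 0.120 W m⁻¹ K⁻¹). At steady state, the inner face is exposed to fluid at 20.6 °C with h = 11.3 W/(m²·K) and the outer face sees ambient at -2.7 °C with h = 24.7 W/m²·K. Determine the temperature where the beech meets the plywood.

Resistance network (inner→outer):
  R_conv,in = 1/(hA) = 1/(11.3·6.50) = 0.01361 K/W
  R_beech = L/(kA) = 0.0332/(0.152·6.50) = 0.03360 K/W
  R_plywood = L/(kA) = 0.0441/(0.120·6.50) = 0.05654 K/W
  R_conv,out = 1/(hA) = 1/(24.7·6.50) = 0.006229 K/W
ΣR = 0.01361 + 0.03360 + 0.05654 + 0.006229 = 0.1100 K/W
Q = ΔT/ΣR = (20.6 °C − -2.7 °C)/0.1100 = 211.8 W
From the inner boundary to the beech/plywood interface, ΣR_partial = 0.04721 K/W.
T_interface = T_in − Q·ΣR_partial = 20.6 °C − (211.8)(0.04721) = 10.6 °C

T = 10.6 °C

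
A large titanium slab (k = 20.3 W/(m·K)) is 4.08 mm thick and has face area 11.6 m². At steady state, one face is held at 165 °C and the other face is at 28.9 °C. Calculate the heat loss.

Q = kA·ΔT/L = 20.3 × 11.6 × |165 °C − 28.9 °C| / 0.00408 = 7.86×10^6 W

Q = 7860 kW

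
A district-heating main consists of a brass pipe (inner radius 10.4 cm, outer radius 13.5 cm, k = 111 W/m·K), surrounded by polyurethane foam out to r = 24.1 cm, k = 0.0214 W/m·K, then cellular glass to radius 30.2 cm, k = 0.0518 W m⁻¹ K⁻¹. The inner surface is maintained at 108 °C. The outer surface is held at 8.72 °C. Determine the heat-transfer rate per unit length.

Series thermal resistances, inner to outer:
  R'_brass = ln(0.135/0.104)/(2πk) = 0.2609/(2π·111) = 3.741×10^-4 m·K/W
  R'_polyurethane foam = ln(0.241/0.135)/(2πk) = 0.5795/(2π·0.0214) = 4.310 m·K/W
  R'_cellular glass = ln(0.302/0.241)/(2πk) = 0.2256/(2π·0.0518) = 0.6932 m·K/W
ΣR = 3.741×10^-4 + 4.310 + 0.6932 = 5.004 m·K/W
Q' = ΔT/ΣR = (108 °C − 8.72 °C)/5.004 = 19.8 W/m

Q' = 19.8 W/m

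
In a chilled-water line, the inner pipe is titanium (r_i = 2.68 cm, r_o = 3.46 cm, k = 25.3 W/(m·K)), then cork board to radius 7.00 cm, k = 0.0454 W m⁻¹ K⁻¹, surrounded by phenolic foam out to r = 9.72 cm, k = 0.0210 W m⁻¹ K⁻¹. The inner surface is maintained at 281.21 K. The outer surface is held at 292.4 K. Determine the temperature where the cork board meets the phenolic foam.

T = 286.8 K

Treat each layer as a resistance in series:
  R'_titanium = ln(0.0346/0.0268)/(2πk) = 0.2555/(2π·25.3) = 0.001607 m·K/W
  R'_cork board = ln(0.0700/0.0346)/(2πk) = 0.7046/(2π·0.0454) = 2.470 m·K/W
  R'_phenolic foam = ln(0.0972/0.0700)/(2πk) = 0.3283/(2π·0.0210) = 2.488 m·K/W
ΣR = 0.001607 + 2.470 + 2.488 = 4.960 m·K/W
Q' = ΔT/ΣR = (281.21 K − 292.4 K)/4.960 = -2.256 W/m
From the inner boundary to the cork board/phenolic foam interface, ΣR_partial = 2.472 m·K/W.
T_interface = T_in − Q'·ΣR_partial = 281.21 K − (-2.256)(2.472) = 286.8 K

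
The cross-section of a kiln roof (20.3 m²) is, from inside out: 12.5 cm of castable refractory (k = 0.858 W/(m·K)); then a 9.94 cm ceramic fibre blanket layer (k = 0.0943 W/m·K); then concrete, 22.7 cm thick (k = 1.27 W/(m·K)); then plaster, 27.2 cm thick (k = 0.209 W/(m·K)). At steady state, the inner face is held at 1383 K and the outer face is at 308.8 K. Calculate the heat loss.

Q = 8140 W

Resistance network (inner→outer):
  R_castable refractory = L/(kA) = 0.125/(0.858·20.3) = 0.007177 K/W
  R_ceramic fibre blanket = L/(kA) = 0.0994/(0.0943·20.3) = 0.05193 K/W
  R_concrete = L/(kA) = 0.227/(1.27·20.3) = 0.008805 K/W
  R_plaster = L/(kA) = 0.272/(0.209·20.3) = 0.06411 K/W
ΣR = 0.007177 + 0.05193 + 0.008805 + 0.06411 = 0.1320 K/W
Q = ΔT/ΣR = (1383 K − 308.8 K)/0.1320 = 8140 W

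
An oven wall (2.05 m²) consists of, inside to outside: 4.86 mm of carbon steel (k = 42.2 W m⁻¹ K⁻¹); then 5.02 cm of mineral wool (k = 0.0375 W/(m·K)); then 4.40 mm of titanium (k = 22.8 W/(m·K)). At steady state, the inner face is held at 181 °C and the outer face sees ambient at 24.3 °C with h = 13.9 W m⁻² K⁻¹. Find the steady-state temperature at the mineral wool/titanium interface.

T = 32.3 °C

Series thermal resistances, inner to outer:
  R_carbon steel = L/(kA) = 0.00486/(42.2·2.05) = 5.618×10^-5 K/W
  R_mineral wool = L/(kA) = 0.0502/(0.0375·2.05) = 0.6530 K/W
  R_titanium = L/(kA) = 0.00440/(22.8·2.05) = 9.414×10^-5 K/W
  R_conv,out = 1/(hA) = 1/(13.9·2.05) = 0.03509 K/W
ΣR = 5.618×10^-5 + 0.6530 + 9.414×10^-5 + 0.03509 = 0.6882 K/W
Q = ΔT/ΣR = (181 °C − 24.3 °C)/0.6882 = 227.7 W
From the inner boundary to the mineral wool/titanium interface, ΣR_partial = 0.6531 K/W.
T_interface = T_in − Q·ΣR_partial = 181 °C − (227.7)(0.6531) = 32.3 °C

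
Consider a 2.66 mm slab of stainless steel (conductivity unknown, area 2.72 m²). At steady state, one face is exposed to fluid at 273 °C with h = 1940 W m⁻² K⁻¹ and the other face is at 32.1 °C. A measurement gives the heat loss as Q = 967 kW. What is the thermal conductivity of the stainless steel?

ΣR = ΔT/Q = |273 − 32.1|/9.67×10^5 = 2.491×10^-4 K/W
Known resistances:
  R_conv,in = 1/(hA) = 1/(1940·2.72) = 1.895×10^-4 K/W
R_stainless steel = ΣR − ΣR_known = 2.491×10^-4 − 1.895×10^-4 = 5.960×10^-5 K/W
L/(kA) = 5.960×10^-5 ⇒ k = 0.00266/(5.960×10^-5·2.72) = 16.4 W/m·K

k = 16.4 W/m·K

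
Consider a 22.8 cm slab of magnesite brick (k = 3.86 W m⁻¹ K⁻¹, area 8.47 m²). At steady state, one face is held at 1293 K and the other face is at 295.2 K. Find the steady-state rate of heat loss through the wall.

Q = kA·ΔT/L = 3.86 × 8.47 × |1293 K − 295.2 K| / 0.228 = 1.43×10^5 W

Q = 143 kW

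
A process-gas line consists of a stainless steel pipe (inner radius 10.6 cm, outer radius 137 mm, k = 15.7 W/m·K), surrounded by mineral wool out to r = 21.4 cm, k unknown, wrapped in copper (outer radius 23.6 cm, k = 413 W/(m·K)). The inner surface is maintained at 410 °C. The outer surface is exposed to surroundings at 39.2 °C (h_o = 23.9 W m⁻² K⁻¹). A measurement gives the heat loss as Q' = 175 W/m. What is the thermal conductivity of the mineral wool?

ΣR = ΔT/Q' = |410 − 39.2|/175 = 2.119 m·K/W
Known resistances:
  R'_stainless steel = ln(0.137/0.106)/(2πk) = 0.2565/(2π·15.7) = 0.002601 m·K/W
  R'_copper = ln(0.236/0.214)/(2πk) = 0.09786/(2π·413) = 3.771×10^-5 m·K/W
  R'_conv,out = 1/(2πr h) = 1/(2π·0.236·23.9) = 0.02822 m·K/W
R_mineral wool = ΣR − ΣR_known = 2.119 − 0.03086 = 2.088 m·K/W
ln(r₂/r₁)/(2πk) = 2.088 ⇒ k = 0.4460/(2π·2.088) = 0.0340 W/m·K

k = 0.0340 W/m·K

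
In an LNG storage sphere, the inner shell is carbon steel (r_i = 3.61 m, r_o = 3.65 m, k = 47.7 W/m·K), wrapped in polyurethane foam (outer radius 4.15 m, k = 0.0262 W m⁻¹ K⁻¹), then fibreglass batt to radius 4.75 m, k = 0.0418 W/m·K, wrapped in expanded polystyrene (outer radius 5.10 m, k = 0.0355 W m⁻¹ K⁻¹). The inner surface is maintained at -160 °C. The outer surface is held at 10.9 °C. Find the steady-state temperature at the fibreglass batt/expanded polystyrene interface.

T = -18.1 °C

Resistance network (inner→outer):
  R_carbon steel = (1/3.61 − 1/3.65)/(4πk) = 0.003036/(4π·47.7) = 5.064×10^-6 K/W
  R_polyurethane foam = (1/3.65 − 1/4.15)/(4πk) = 0.03301/(4π·0.0262) = 0.1003 K/W
  R_fibreglass batt = (1/4.15 − 1/4.75)/(4πk) = 0.03044/(4π·0.0418) = 0.05795 K/W
  R_expanded polystyrene = (1/4.75 − 1/5.10)/(4πk) = 0.01445/(4π·0.0355) = 0.03239 K/W
ΣR = 5.064×10^-6 + 0.1003 + 0.05795 + 0.03239 = 0.1906 K/W
Q = ΔT/ΣR = (-160 °C − 10.9 °C)/0.1906 = -896.6 W
From the inner boundary to the fibreglass batt/expanded polystyrene interface, ΣR_partial = 0.1583 K/W.
T_interface = T_in − Q·ΣR_partial = -160 °C − (-896.6)(0.1583) = -18.1 °C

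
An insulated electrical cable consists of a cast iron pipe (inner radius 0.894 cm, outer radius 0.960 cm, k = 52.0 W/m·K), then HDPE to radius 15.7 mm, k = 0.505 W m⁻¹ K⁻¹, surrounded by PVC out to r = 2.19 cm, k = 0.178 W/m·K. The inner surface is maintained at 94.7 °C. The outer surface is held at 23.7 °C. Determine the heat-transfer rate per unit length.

Q' = 157 W/m

Treat each layer as a resistance in series:
  R'_cast iron = ln(0.00960/0.00894)/(2πk) = 0.07123/(2π·52.0) = 2.180×10^-4 m·K/W
  R'_HDPE = ln(0.0157/0.00960)/(2πk) = 0.4919/(2π·0.505) = 0.1550 m·K/W
  R'_PVC = ln(0.0219/0.0157)/(2πk) = 0.3328/(2π·0.178) = 0.2976 m·K/W
ΣR = 2.180×10^-4 + 0.1550 + 0.2976 = 0.4528 m·K/W
Q' = ΔT/ΣR = (94.7 °C − 23.7 °C)/0.4528 = 157 W/m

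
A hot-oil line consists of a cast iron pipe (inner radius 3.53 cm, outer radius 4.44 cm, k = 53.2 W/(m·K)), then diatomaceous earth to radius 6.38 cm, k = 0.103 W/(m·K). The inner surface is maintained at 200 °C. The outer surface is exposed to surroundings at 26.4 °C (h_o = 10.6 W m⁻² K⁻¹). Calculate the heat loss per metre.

Q' = 218 W/m

Treat each layer as a resistance in series:
  R'_cast iron = ln(0.0444/0.0353)/(2πk) = 0.2294/(2π·53.2) = 6.862×10^-4 m·K/W
  R'_diatomaceous earth = ln(0.0638/0.0444)/(2πk) = 0.3625/(2π·0.103) = 0.5602 m·K/W
  R'_conv,out = 1/(2πr h) = 1/(2π·0.0638·10.6) = 0.2353 m·K/W
ΣR = 6.862×10^-4 + 0.5602 + 0.2353 = 0.7962 m·K/W
Q' = ΔT/ΣR = (200 °C − 26.4 °C)/0.7962 = 218 W/m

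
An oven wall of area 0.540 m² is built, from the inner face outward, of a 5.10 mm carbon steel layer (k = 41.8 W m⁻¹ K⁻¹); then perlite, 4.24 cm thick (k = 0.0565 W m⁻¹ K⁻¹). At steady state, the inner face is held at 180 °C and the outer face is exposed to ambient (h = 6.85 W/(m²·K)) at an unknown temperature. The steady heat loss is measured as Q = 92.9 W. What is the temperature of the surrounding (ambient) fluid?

T_out = 25.8 °C

Sum the resistances:
  R_carbon steel = L/(kA) = 0.00510/(41.8·0.540) = 2.259×10^-4 K/W
  R_perlite = L/(kA) = 0.0424/(0.0565·0.540) = 1.390 K/W
  R_conv,out = 1/(hA) = 1/(6.85·0.540) = 0.2703 K/W
ΣR = 1.660 K/W
ΔT = Q·ΣR = 92.9 × 1.660 = 154.2 K
Heat flows outward, so T_out = T_in − ΔT = 180 − 154.2 = 25.8 °C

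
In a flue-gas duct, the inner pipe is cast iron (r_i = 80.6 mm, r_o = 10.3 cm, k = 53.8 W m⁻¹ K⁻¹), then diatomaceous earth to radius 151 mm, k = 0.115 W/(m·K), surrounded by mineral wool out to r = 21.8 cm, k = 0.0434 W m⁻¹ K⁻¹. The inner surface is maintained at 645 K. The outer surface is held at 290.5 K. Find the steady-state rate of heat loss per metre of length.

Treat each layer as a resistance in series:
  R'_cast iron = ln(0.103/0.0806)/(2πk) = 0.2452/(2π·53.8) = 7.255×10^-4 m·K/W
  R'_diatomaceous earth = ln(0.151/0.103)/(2πk) = 0.3826/(2π·0.115) = 0.5294 m·K/W
  R'_mineral wool = ln(0.218/0.151)/(2πk) = 0.3672/(2π·0.0434) = 1.347 m·K/W
ΣR = 7.255×10^-4 + 0.5294 + 1.347 = 1.877 m·K/W
Q' = ΔT/ΣR = (645 K − 290.5 K)/1.877 = 189 W/m

Q' = 189 W/m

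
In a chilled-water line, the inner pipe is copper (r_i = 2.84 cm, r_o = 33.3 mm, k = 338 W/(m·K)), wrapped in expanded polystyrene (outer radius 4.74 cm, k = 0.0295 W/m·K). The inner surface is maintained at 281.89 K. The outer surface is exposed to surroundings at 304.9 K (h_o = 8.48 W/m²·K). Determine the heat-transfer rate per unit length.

Q' = 10.0 W/m

Series thermal resistances, inner to outer:
  R'_copper = ln(0.0333/0.0284)/(2πk) = 0.1592/(2π·338) = 7.495×10^-5 m·K/W
  R'_expanded polystyrene = ln(0.0474/0.0333)/(2πk) = 0.3531/(2π·0.0295) = 1.905 m·K/W
  R'_conv,out = 1/(2πr h) = 1/(2π·0.0474·8.48) = 0.3960 m·K/W
ΣR = 7.495×10^-5 + 1.905 + 0.3960 = 2.301 m·K/W
Q' = ΔT/ΣR = (281.89 K − 304.9 K)/2.301 = -10.0 W/m
(Negative Q' ⇒ heat flows inward; heat gain = 10.0 W/m.)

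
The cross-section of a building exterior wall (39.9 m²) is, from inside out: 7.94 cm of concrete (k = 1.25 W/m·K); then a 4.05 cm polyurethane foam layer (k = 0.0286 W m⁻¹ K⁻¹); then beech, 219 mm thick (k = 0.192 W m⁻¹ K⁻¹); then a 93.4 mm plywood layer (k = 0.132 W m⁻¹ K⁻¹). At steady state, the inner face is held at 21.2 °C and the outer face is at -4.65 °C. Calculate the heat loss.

Treat each layer as a resistance in series:
  R_concrete = L/(kA) = 0.0794/(1.25·39.9) = 0.001592 K/W
  R_polyurethane foam = L/(kA) = 0.0405/(0.0286·39.9) = 0.03549 K/W
  R_beech = L/(kA) = 0.219/(0.192·39.9) = 0.02859 K/W
  R_plywood = L/(kA) = 0.0934/(0.132·39.9) = 0.01773 K/W
ΣR = 0.001592 + 0.03549 + 0.02859 + 0.01773 = 0.08340 K/W
Q = ΔT/ΣR = (21.2 °C − -4.65 °C)/0.08340 = 310 W

Q = 310 W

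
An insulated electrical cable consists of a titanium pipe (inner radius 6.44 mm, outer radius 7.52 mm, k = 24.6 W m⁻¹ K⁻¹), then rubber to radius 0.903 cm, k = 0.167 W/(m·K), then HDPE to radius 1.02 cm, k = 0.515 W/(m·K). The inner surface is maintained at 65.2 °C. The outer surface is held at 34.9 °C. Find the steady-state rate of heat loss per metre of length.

Treat each layer as a resistance in series:
  R'_titanium = ln(0.00752/0.00644)/(2πk) = 0.1550/(2π·24.6) = 0.001003 m·K/W
  R'_rubber = ln(0.00903/0.00752)/(2πk) = 0.1830/(2π·0.167) = 0.1744 m·K/W
  R'_HDPE = ln(0.0102/0.00903)/(2πk) = 0.1218/(2π·0.515) = 0.03765 m·K/W
ΣR = 0.001003 + 0.1744 + 0.03765 = 0.2131 m·K/W
Q' = ΔT/ΣR = (65.2 °C − 34.9 °C)/0.2131 = 142 W/m

Q' = 142 W/m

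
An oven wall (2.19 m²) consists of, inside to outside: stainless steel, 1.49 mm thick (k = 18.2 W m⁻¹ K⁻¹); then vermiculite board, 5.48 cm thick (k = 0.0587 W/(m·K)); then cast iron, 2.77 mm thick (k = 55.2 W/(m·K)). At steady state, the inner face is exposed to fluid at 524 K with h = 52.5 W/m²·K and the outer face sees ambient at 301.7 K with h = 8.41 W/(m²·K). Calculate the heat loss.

Resistance network (inner→outer):
  R_conv,in = 1/(hA) = 1/(52.5·2.19) = 0.008698 K/W
  R_stainless steel = L/(kA) = 0.00149/(18.2·2.19) = 3.738×10^-5 K/W
  R_vermiculite board = L/(kA) = 0.0548/(0.0587·2.19) = 0.4263 K/W
  R_cast iron = L/(kA) = 0.00277/(55.2·2.19) = 2.291×10^-5 K/W
  R_conv,out = 1/(hA) = 1/(8.41·2.19) = 0.05430 K/W
ΣR = 0.008698 + 3.738×10^-5 + 0.4263 + 2.291×10^-5 + 0.05430 = 0.4894 K/W
Q = ΔT/ΣR = (524 K − 301.7 K)/0.4894 = 454 W

Q = 454 W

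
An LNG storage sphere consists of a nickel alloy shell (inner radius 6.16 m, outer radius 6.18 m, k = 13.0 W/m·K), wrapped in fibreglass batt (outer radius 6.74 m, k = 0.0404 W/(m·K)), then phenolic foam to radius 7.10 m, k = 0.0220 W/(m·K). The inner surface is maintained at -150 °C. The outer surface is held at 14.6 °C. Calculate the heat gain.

Treat each layer as a resistance in series:
  R_nickel alloy = (1/6.16 − 1/6.18)/(4πk) = 5.254×10^-4/(4π·13.0) = 3.216×10^-6 K/W
  R_fibreglass batt = (1/6.18 − 1/6.74)/(4πk) = 0.01344/(4π·0.0404) = 0.02648 K/W
  R_phenolic foam = (1/6.74 − 1/7.10)/(4πk) = 0.007523/(4π·0.0220) = 0.02721 K/W
ΣR = 3.216×10^-6 + 0.02648 + 0.02721 = 0.05369 K/W
Q = ΔT/ΣR = (-150 °C − 14.6 °C)/0.05369 = -3070 W
(Negative Q ⇒ heat flows inward; heat gain = 3070 W.)

Q = 3070 W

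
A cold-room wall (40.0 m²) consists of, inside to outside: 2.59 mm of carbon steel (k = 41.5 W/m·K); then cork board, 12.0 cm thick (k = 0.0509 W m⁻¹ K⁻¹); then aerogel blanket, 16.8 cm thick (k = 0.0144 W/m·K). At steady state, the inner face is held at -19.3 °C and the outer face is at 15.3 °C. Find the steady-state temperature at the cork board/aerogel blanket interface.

T = -13.5 °C

Series thermal resistances, inner to outer:
  R_carbon steel = L/(kA) = 0.00259/(41.5·40.0) = 1.560×10^-6 K/W
  R_cork board = L/(kA) = 0.120/(0.0509·40.0) = 0.05894 K/W
  R_aerogel blanket = L/(kA) = 0.168/(0.0144·40.0) = 0.2917 K/W
ΣR = 1.560×10^-6 + 0.05894 + 0.2917 = 0.3506 K/W
Q = ΔT/ΣR = (-19.3 °C − 15.3 °C)/0.3506 = -98.69 W
From the inner boundary to the cork board/aerogel blanket interface, ΣR_partial = 0.05894 K/W.
T_interface = T_in − Q·ΣR_partial = -19.3 °C − (-98.69)(0.05894) = -13.5 °C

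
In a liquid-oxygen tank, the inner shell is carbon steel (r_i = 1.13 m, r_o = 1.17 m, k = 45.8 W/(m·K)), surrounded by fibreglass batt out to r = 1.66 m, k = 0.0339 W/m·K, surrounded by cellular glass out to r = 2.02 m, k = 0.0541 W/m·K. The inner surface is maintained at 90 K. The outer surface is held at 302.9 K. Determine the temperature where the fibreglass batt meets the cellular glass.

T = 258.1 K

Resistance network (inner→outer):
  R_carbon steel = (1/1.13 − 1/1.17)/(4πk) = 0.03025/(4π·45.8) = 5.257×10^-5 K/W
  R_fibreglass batt = (1/1.17 − 1/1.66)/(4πk) = 0.2523/(4π·0.0339) = 0.5922 K/W
  R_cellular glass = (1/1.66 − 1/2.02)/(4πk) = 0.1074/(4π·0.0541) = 0.1579 K/W
ΣR = 5.257×10^-5 + 0.5922 + 0.1579 = 0.7502 K/W
Q = ΔT/ΣR = (90 K − 302.9 K)/0.7502 = -283.8 W
From the inner boundary to the fibreglass batt/cellular glass interface, ΣR_partial = 0.5923 K/W.
T_interface = T_in − Q·ΣR_partial = 90 K − (-283.8)(0.5923) = 258.1 K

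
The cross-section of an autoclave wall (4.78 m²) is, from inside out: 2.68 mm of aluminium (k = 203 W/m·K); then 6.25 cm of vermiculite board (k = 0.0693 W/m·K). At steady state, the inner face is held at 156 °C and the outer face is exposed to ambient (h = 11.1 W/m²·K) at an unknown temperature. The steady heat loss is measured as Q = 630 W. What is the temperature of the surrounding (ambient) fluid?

Series resistances:
  R_aluminium = L/(kA) = 0.00268/(203·4.78) = 2.762×10^-6 K/W
  R_vermiculite board = L/(kA) = 0.0625/(0.0693·4.78) = 0.1887 K/W
  R_conv,out = 1/(hA) = 1/(11.1·4.78) = 0.01885 K/W
ΣR = 0.2075 K/W
ΔT = Q·ΣR = 630 × 0.2075 = 130.7 K
Heat flows outward, so T_out = T_in − ΔT = 156 − 130.7 = 25.3 °C

T_out = 25.3 °C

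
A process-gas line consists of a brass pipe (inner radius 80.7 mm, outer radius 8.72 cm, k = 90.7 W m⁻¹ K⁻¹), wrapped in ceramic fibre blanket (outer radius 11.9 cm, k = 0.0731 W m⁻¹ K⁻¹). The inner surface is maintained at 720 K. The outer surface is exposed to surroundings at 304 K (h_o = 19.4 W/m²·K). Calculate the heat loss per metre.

Q' = 558 W/m

Treat each layer as a resistance in series:
  R'_brass = ln(0.0872/0.0807)/(2πk) = 0.07747/(2π·90.7) = 1.359×10^-4 m·K/W
  R'_ceramic fibre blanket = ln(0.119/0.0872)/(2πk) = 0.3109/(2π·0.0731) = 0.6769 m·K/W
  R'_conv,out = 1/(2πr h) = 1/(2π·0.119·19.4) = 0.06894 m·K/W
ΣR = 1.359×10^-4 + 0.6769 + 0.06894 = 0.7460 m·K/W
Q' = ΔT/ΣR = (720 K − 304 K)/0.7460 = 558 W/m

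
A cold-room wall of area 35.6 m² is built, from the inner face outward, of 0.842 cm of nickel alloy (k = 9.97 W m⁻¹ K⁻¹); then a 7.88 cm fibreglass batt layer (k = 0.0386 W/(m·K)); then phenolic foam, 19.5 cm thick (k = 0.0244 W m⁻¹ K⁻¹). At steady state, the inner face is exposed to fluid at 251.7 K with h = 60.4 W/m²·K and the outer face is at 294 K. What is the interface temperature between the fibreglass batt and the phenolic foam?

T = 260.4 K

Resistance network (inner→outer):
  R_conv,in = 1/(hA) = 1/(60.4·35.6) = 4.651×10^-4 K/W
  R_nickel alloy = L/(kA) = 0.00842/(9.97·35.6) = 2.372×10^-5 K/W
  R_fibreglass batt = L/(kA) = 0.0788/(0.0386·35.6) = 0.05734 K/W
  R_phenolic foam = L/(kA) = 0.195/(0.0244·35.6) = 0.2245 K/W
ΣR = 4.651×10^-4 + 2.372×10^-5 + 0.05734 + 0.2245 = 0.2823 K/W
Q = ΔT/ΣR = (251.7 K − 294 K)/0.2823 = -149.8 W
From the inner boundary to the fibreglass batt/phenolic foam interface, ΣR_partial = 0.05783 K/W.
T_interface = T_in − Q·ΣR_partial = 251.7 K − (-149.8)(0.05783) = 260.4 K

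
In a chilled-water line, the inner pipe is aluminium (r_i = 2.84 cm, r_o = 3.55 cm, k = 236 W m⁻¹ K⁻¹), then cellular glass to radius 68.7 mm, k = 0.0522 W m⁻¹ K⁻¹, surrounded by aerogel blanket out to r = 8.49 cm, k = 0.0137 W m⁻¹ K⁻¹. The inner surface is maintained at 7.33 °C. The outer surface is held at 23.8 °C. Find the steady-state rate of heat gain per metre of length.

Treat each layer as a resistance in series:
  R'_aluminium = ln(0.0355/0.0284)/(2πk) = 0.2231/(2π·236) = 1.505×10^-4 m·K/W
  R'_cellular glass = ln(0.0687/0.0355)/(2πk) = 0.6602/(2π·0.0522) = 2.013 m·K/W
  R'_aerogel blanket = ln(0.0849/0.0687)/(2πk) = 0.2117/(2π·0.0137) = 2.460 m·K/W
ΣR = 1.505×10^-4 + 2.013 + 2.460 = 4.473 m·K/W
Q' = ΔT/ΣR = (7.33 °C − 23.8 °C)/4.473 = -3.68 W/m
(Negative Q' ⇒ heat flows inward; heat gain = 3.68 W/m.)

Q' = 3.68 W/m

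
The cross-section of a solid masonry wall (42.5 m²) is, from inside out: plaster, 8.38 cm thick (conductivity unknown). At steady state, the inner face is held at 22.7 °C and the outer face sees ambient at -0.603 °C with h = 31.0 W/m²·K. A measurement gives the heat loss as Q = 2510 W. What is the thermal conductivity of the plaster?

ΣR = ΔT/Q = |22.7 − -0.603|/2510 = 0.009284 K/W
Known resistances:
  R_conv,out = 1/(hA) = 1/(31.0·42.5) = 7.590×10^-4 K/W
R_plaster = ΣR − ΣR_known = 0.009284 − 7.590×10^-4 = 0.008525 K/W
L/(kA) = 0.008525 ⇒ k = 0.0838/(0.008525·42.5) = 0.231 W/m·K

k = 0.231 W/m·K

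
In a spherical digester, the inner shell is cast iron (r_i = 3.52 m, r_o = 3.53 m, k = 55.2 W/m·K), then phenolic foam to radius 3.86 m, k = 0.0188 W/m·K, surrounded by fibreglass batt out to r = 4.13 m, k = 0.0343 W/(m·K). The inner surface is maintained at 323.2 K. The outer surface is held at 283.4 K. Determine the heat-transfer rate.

Series thermal resistances, inner to outer:
  R_cast iron = (1/3.52 − 1/3.53)/(4πk) = 8.048×10^-4/(4π·55.2) = 1.160×10^-6 K/W
  R_phenolic foam = (1/3.53 − 1/3.86)/(4πk) = 0.02422/(4π·0.0188) = 0.1025 K/W
  R_fibreglass batt = (1/3.86 − 1/4.13)/(4πk) = 0.01694/(4π·0.0343) = 0.03929 K/W
ΣR = 1.160×10^-6 + 0.1025 + 0.03929 = 0.1418 K/W
Q = ΔT/ΣR = (323.2 K − 283.4 K)/0.1418 = 281 W

Q = 281 W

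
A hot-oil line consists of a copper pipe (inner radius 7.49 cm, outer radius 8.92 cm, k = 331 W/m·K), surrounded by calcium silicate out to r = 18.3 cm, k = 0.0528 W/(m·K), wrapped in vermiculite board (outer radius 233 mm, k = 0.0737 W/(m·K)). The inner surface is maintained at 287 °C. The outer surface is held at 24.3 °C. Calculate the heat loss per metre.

Q' = 97.7 W/m

Series thermal resistances, inner to outer:
  R'_copper = ln(0.0892/0.0749)/(2πk) = 0.1747/(2π·331) = 8.401×10^-5 m·K/W
  R'_calcium silicate = ln(0.183/0.0892)/(2πk) = 0.7186/(2π·0.0528) = 2.166 m·K/W
  R'_vermiculite board = ln(0.233/0.183)/(2πk) = 0.2416/(2π·0.0737) = 0.5216 m·K/W
ΣR = 8.401×10^-5 + 2.166 + 0.5216 = 2.688 m·K/W
Q' = ΔT/ΣR = (287 °C − 24.3 °C)/2.688 = 97.7 W/m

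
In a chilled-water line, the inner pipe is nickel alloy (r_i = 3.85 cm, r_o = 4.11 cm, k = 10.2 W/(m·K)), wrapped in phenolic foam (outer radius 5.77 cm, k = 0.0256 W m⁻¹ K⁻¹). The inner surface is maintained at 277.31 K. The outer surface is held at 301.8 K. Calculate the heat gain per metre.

Treat each layer as a resistance in series:
  R'_nickel alloy = ln(0.0411/0.0385)/(2πk) = 0.06535/(2π·10.2) = 0.001020 m·K/W
  R'_phenolic foam = ln(0.0577/0.0411)/(2πk) = 0.3392/(2π·0.0256) = 2.109 m·K/W
ΣR = 0.001020 + 2.109 = 2.110 m·K/W
Q' = ΔT/ΣR = (277.31 K − 301.8 K)/2.110 = -11.6 W/m
(Negative Q' ⇒ heat flows inward; heat gain = 11.6 W/m.)

Q' = 11.6 W/m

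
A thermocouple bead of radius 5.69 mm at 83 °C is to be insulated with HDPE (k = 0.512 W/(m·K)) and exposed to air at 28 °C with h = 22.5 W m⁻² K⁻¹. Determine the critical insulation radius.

For a sphere, r_cr = 2k_ins/h = 2·0.512/22.5 = 0.0455 m = 4.55 cm

r_cr = 4.55 cm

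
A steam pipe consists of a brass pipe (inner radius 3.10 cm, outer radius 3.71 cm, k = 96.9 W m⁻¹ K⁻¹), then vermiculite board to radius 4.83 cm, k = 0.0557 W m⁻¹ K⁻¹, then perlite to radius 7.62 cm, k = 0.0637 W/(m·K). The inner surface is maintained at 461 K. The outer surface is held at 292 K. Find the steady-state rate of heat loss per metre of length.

Series thermal resistances, inner to outer:
  R'_brass = ln(0.0371/0.0310)/(2πk) = 0.1796/(2π·96.9) = 2.950×10^-4 m·K/W
  R'_vermiculite board = ln(0.0483/0.0371)/(2πk) = 0.2638/(2π·0.0557) = 0.7538 m·K/W
  R'_perlite = ln(0.0762/0.0483)/(2πk) = 0.4559/(2π·0.0637) = 1.139 m·K/W
ΣR = 2.950×10^-4 + 0.7538 + 1.139 = 1.893 m·K/W
Q' = ΔT/ΣR = (461 K − 292 K)/1.893 = 89.3 W/m

Q' = 89.3 W/m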